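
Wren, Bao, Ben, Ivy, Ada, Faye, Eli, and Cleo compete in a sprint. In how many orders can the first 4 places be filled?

This is an ordered selection of 4 from 8: P(8,4).
That gives 8 × 7 × 6 × 5 = 1680.

1680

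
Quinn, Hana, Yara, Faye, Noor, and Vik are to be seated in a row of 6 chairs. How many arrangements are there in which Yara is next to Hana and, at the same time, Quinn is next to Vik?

96

Treat {Yara,Hana} as one block (2 orders) and {Quinn,Vik} as another (2 orders).
That leaves 4 units to arrange: 2 × 2 × 4! = 4 × 24 = 96.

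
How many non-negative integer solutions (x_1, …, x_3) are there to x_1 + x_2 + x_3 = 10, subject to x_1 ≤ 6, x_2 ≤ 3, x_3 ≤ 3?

6

Ignoring the caps, the number of non-negative solutions to x_1+…+x_3 = 10 is C(12,2) = 66.
Subtract solutions that violate a single cap (substitute x_i' = x_i − (cap_i+1)): x_1 ≥ 7 gives C(5,2) = 10; x_2 ≥ 4 gives C(8,2) = 28; x_3 ≥ 4 gives C(8,2) = 28. Together 66.
Add back pairs where two caps are both exceeded: 0 + 0 + 6 = 6.
By inclusion–exclusion the count is 66 − 66 + 6 = 6.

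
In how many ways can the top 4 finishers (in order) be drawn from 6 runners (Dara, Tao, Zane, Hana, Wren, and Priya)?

360

This is an ordered selection of 4 from 6: P(6,4).
That gives 6 × 5 × 4 × 3 = 360.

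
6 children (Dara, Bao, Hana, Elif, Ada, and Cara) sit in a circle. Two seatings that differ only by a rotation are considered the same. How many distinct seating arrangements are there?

Around a circle, 6 distinct people have 6!/6 = (5)! = 120 rotationally distinct seatings.

120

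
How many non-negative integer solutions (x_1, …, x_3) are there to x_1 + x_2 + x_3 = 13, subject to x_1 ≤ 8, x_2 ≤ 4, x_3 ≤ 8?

Without the upper bounds there are C(15,2) = 105 ways to split 13 among 3 variables.
Subtract solutions that violate a single cap (substitute x_i' = x_i − (cap_i+1)): x_1 ≥ 9 gives C(6,2) = 15; x_2 ≥ 5 gives C(10,2) = 45; x_3 ≥ 9 gives C(6,2) = 15. Together 75.
No two caps can be exceeded simultaneously, so the pair terms are all 0.
By inclusion–exclusion the count is 105 − 75 + 0 = 30.

30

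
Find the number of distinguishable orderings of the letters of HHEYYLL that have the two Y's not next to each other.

There are 7!/(2!·2!·2!) = 630 arrangements of HHEYYLL in total.
Arrangements with the Y's together: treat YY as one letter, giving (6)!/(2!·2!) = 180.
Subtracting, 630 − 180 = 450 arrangements keep the Y's apart.

450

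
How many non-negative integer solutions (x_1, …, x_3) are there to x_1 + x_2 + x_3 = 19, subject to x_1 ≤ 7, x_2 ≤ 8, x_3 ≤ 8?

15

Without the upper bounds there are C(21,2) = 210 ways to split 19 among 3 variables.
Subtract solutions that violate a single cap (substitute x_i' = x_i − (cap_i+1)): x_1 ≥ 8 gives C(13,2) = 78; x_2 ≥ 9 gives C(12,2) = 66; x_3 ≥ 9 gives C(12,2) = 66. Together 210.
Add back pairs where two caps are both exceeded: 6 + 6 + 3 = 15.
By inclusion–exclusion the count is 210 − 210 + 15 = 15.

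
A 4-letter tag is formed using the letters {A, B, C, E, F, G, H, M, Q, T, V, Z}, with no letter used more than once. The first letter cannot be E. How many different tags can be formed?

The first letter has 12−1 = 11 choices (anything except E).
The remaining 3 letters are filled from the other 11 symbols without repetition: 11 × 10 × 9 = 990.
Total: 11 × 990 = 10890.

10890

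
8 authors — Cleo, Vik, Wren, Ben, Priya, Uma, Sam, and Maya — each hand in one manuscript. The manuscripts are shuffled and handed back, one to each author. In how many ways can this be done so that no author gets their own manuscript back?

14833

Count assignments avoiding every fixed point. For any j of the 8 authors fixed to their own manuscript, the other 8−j can be arranged in (8−j)! ways.
By inclusion–exclusion this is Σ_{j=0}^{8} (−1)^j C(8,j)·(8−j)!.
Computing: 40320 − 40320 + 20160 − 6720 + 1680 − 336 + 56 − 8 + 1 = 14833.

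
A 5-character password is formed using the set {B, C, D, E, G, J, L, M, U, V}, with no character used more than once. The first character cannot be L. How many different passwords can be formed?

The first character has 10−1 = 9 choices (anything except L).
The remaining 4 characters are filled from the other 9 symbols without repetition: 9 × 8 × 7 × 6 = 3024.
Total: 9 × 3024 = 27216.

27216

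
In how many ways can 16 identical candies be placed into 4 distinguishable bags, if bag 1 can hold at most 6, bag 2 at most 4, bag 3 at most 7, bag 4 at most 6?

Without the upper bounds there are C(19,3) = 969 ways to split 16 among 4 bags.
Subtract solutions that violate a single cap (substitute x_i' = x_i − (cap_i+1)): x_1 ≥ 7 gives C(12,3) = 220; x_2 ≥ 5 gives C(14,3) = 364; x_3 ≥ 8 gives C(11,3) = 165; x_4 ≥ 7 gives C(12,3) = 220. Together 969.
Add back pairs where two caps are both exceeded: 35 + 4 + 10 + 20 + 35 + 4 = 108.
By inclusion–exclusion the count is 969 − 969 + 108 = 108.

108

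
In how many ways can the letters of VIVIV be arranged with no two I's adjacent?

6

There are 5!/(3!·2!) = 10 arrangements of VIVIV in total.
Arrangements with the I's together: treat II as one letter, giving (4)!/(3!) = 4.
Hence 10 − 4 = 6.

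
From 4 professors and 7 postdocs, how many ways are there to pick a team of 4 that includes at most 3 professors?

Split by how many professors are chosen (0 through 3).
Sum: C(4,0)·C(7,4) + C(4,1)·C(7,3) + C(4,2)·C(7,2) + C(4,3)·C(7,1) = 35 + 140 + 126 + 28 = 329.

329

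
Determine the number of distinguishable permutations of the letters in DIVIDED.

420

Letter multiplicities in DIVIDED: D×3, E×1, I×2, V×1.
The number of distinct arrangements is 7!/(3!·2!) = 5040/12 = 420.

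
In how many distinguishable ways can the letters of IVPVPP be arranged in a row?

60

The 6 letters of IVPVPP have repeats: P appearing 3 times and V appearing twice.
So there are 6! / (3!·2!) = 60 distinguishable arrangements.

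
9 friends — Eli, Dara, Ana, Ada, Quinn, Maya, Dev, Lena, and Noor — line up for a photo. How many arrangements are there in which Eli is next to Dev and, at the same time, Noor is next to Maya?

Treat {Eli,Dev} as one block (2 orders) and {Noor,Maya} as another (2 orders).
That leaves 7 units to arrange: 2 × 2 × 7! = 4 × 5040 = 20160.

20160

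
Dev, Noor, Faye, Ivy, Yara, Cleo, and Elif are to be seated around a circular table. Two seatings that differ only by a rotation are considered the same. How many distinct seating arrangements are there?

Fix one person's seat to break rotational symmetry; the remaining 6 people can be arranged in (6)! = 720 ways.

720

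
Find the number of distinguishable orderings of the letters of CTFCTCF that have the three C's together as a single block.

Treat the 3 copies of C as a single block. The multiset to arrange is then {CCC, F, F, T, T}, 5 items in all.
That gives (5)!/(2!·2!) = 30 arrangements.

30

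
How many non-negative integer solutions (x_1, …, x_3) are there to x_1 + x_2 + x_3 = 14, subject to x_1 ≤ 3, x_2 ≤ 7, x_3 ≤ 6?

Ignoring the caps, the number of non-negative solutions to x_1+…+x_3 = 14 is C(16,2) = 120.
Subtract solutions that violate a single cap (substitute x_i' = x_i − (cap_i+1)): x_1 ≥ 4 gives C(12,2) = 66; x_2 ≥ 8 gives C(8,2) = 28; x_3 ≥ 7 gives C(9,2) = 36. Together 130.
Add back pairs where two caps are both exceeded: 6 + 10 + 0 = 16.
By inclusion–exclusion the count is 120 − 130 + 16 = 6.

6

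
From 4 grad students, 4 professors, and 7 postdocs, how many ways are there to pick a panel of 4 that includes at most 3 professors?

Split by how many professors are chosen (0 through 3).
Sum: C(4,0)·C(11,4) + C(4,1)·C(11,3) + C(4,2)·C(11,2) + C(4,3)·C(11,1) = 330 + 660 + 330 + 44 = 1364.

1364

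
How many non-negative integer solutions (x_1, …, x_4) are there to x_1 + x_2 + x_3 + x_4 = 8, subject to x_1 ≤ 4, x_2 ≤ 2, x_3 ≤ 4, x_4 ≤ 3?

Ignoring the caps, the number of non-negative solutions to x_1+…+x_4 = 8 is C(11,3) = 165.
Subtract solutions that violate a single cap (substitute x_i' = x_i − (cap_i+1)): x_1 ≥ 5 gives C(6,3) = 20; x_2 ≥ 3 gives C(8,3) = 56; x_3 ≥ 5 gives C(6,3) = 20; x_4 ≥ 4 gives C(7,3) = 35. Together 131.
Add back pairs where two caps are both exceeded: 1 + 0 + 0 + 1 + 4 + 0 = 6.
By inclusion–exclusion the count is 165 − 131 + 6 = 40.

40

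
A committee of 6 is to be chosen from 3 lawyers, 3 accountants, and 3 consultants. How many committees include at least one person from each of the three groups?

Unrestricted: C(9,6) = 84 ways to pick any 6 of the 9.
Subtract selections that omit an entire group: no lawyers → C(6,6) = 1; no accountants → C(6,6) = 1; no consultants → C(6,6) = 1.
Add back selections omitting two groups (i.e. drawn from a single group): C(3,6) + C(3,6) + C(3,6) = 0.
By inclusion–exclusion: 84 − 3 + 0 = 81.

81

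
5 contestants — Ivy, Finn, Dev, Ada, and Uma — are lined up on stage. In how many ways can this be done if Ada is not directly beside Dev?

There are 5! = 120 arrangements in all. If Ada and Dev are adjacent, merging them into one block gives 2·(4)! = 48 arrangements.
Complementary counting: 120 − 48 = 72.

72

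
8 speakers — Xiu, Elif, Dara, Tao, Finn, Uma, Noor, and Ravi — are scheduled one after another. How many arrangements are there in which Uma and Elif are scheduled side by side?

Place the 6 others and the Uma-Elif pair as 7 objects in a line; the pair has 2 internal arrangements.
So the count is 2·(7)! = 10080.

10080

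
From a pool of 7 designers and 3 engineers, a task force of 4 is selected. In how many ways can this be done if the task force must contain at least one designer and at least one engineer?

Total 4-person selections from all 10: C(10,4) = 210.
Selections missing a whole group: no designers → C(3,4) = 0; no engineers → C(7,4) = 35.
Both groups omitted at once is impossible, so 210 − 35 = 175.

175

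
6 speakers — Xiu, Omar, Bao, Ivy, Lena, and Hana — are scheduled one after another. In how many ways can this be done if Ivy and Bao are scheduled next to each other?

Glue Ivy and Bao into one block (2 internal orders), leaving 5 units to arrange in a row.
So the count is 2·(5)! = 240.

240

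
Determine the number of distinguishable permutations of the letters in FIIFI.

FIIFI has 5 letters with F appearing twice and I appearing 3 times.
So there are 5! / (3!·2!) = 10 distinguishable arrangements.

10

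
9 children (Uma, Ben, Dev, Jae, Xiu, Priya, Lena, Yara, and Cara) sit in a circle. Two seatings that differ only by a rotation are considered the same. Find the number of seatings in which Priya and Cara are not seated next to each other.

30240

Without the restriction there are (8)! = 40320 seatings.
Seatings with Priya beside Cara: treat them as a block with 2 internal orders, giving 2 × (7)! = 10080.
Subtracting, 40320 − 10080 = 30240.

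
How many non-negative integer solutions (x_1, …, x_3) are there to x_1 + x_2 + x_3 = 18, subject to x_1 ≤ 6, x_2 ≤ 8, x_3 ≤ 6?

6

Ignoring the caps, the number of non-negative solutions to x_1+…+x_3 = 18 is C(20,2) = 190.
Subtract solutions that violate a single cap (substitute x_i' = x_i − (cap_i+1)): x_1 ≥ 7 gives C(13,2) = 78; x_2 ≥ 9 gives C(11,2) = 55; x_3 ≥ 7 gives C(13,2) = 78. Together 211.
Add back pairs where two caps are both exceeded: 6 + 15 + 6 = 27.
By inclusion–exclusion the count is 190 − 211 + 27 = 6.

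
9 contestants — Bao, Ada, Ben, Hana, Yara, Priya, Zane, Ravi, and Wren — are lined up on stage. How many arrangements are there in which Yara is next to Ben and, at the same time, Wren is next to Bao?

Treat {Yara,Ben} as one block (2 orders) and {Wren,Bao} as another (2 orders).
That leaves 7 units to arrange: 2 × 2 × 7! = 4 × 5040 = 20160.

20160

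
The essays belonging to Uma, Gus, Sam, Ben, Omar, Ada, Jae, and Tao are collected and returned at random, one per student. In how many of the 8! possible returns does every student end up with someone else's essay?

This is the derangement count D_8: permutations of 8 items with no fixed point.
By inclusion–exclusion this is Σ_{j=0}^{8} (−1)^j C(8,j)·(8−j)!.
Computing: 40320 − 40320 + 20160 − 6720 + 1680 − 336 + 56 − 8 + 1 = 14833.

14833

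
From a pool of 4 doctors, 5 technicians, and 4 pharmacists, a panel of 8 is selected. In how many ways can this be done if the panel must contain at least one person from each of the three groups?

1268

Total 8-person selections from all 13: C(13,8) = 1287.
Subtract selections that omit an entire group: no doctors → C(9,8) = 9; no technicians → C(8,8) = 1; no pharmacists → C(9,8) = 9.
Add back selections omitting two groups (i.e. drawn from a single group): C(4,8) + C(5,8) + C(4,8) = 0.
By inclusion–exclusion: 1287 − 19 + 0 = 1268.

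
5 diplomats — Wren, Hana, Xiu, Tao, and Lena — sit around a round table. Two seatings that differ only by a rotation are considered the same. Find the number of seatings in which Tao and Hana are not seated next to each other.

12

All circular seatings of 5 people number (4)! = 24.
Those with Tao next to Hana: fuse the pair into one unit and seat 4 units around a circle — 2·(3)! = 12.
Subtracting, 24 − 12 = 12.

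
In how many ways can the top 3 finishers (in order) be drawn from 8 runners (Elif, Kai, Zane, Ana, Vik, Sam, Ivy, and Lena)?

There are 8 choices for 1st place, 7 for 2nd, and 6 for 3rd.
That gives 8 × 7 × 6 = 336.

336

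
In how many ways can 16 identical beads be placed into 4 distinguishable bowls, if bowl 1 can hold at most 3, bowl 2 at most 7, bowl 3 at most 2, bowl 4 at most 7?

19

By stars and bars, unrestricted non-negative solutions to x_1+…+x_4 = 16 number C(16+3,3) = 969.
Subtract solutions that violate a single cap (substitute x_i' = x_i − (cap_i+1)): x_1 ≥ 4 gives C(15,3) = 455; x_2 ≥ 8 gives C(11,3) = 165; x_3 ≥ 3 gives C(16,3) = 560; x_4 ≥ 8 gives C(11,3) = 165. Together 1345.
Add back pairs where two caps are both exceeded: 35 + 220 + 35 + 56 + 1 + 56 = 403.
Subtract triples: 4 + 0 + 4 + 0 = 8.
By inclusion–exclusion the count is 969 − 1345 + 403 − 8 = 19.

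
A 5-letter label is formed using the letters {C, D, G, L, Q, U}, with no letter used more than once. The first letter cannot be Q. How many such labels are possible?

The first letter has 6−1 = 5 choices (anything except Q).
The remaining 4 letters are filled from the other 5 symbols without repetition: 5 × 4 × 3 × 2 = 120.
Total: 5 × 120 = 600.

600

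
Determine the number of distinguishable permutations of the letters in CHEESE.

120

The 6 letters of CHEESE have repeats: E appearing 3 times.
Dividing 6! = 720 by 3! = 6 for the repeated letters gives 120.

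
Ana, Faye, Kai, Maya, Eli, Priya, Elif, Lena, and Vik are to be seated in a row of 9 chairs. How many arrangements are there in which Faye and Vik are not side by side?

Of the 9! = 362880 arrangements, those with Faye and Vik adjacent number 2 × 8! = 80640 (treat the pair as a block with 2 internal orders).
So 362880 − 80640 = 282240 arrangements keep them apart.

282240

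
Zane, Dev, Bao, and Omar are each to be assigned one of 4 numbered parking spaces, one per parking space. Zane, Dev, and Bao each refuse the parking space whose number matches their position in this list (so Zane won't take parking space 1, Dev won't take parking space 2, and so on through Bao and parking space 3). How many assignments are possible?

Let Aᵢ (for i ∈ {1, 2, 3}) be the placements that put person i in their forbidden parking space. Any j of these fix j positions, leaving (4−j)! ways to fill the rest, and there are C(3,j) ways to pick which j.
By inclusion–exclusion, the number of valid placements is Σ_{j=0}^{3} (−1)^j C(3,j)·(4−j)!.
Computing: 24 − 18 + 6 − 1 = 11.

11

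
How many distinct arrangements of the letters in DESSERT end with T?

180

Fix T in the last position and arrange the remaining 6 letters.
Those 6 letters have E appearing twice and S appearing twice, giving (6)!/(2!·2!) = 180.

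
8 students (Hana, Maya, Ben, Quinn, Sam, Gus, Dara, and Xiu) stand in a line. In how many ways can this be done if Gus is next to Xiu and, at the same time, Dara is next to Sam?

Treat {Gus,Xiu} as one block (2 orders) and {Dara,Sam} as another (2 orders).
That leaves 6 units to arrange: 2 × 2 × 6! = 4 × 720 = 2880.

2880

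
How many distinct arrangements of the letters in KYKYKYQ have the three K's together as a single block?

20

Treat the 3 copies of K as a single block. The multiset to arrange is then {KKK, Q, Y, Y, Y}, 5 items in all.
That gives (5)!/(3!) = 20 arrangements.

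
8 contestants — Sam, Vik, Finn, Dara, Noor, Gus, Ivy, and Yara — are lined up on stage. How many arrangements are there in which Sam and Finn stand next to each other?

10080

Glue Sam and Finn into one block (2 internal orders), leaving 7 units to arrange in a row.
So the count is 2·(7)! = 10080.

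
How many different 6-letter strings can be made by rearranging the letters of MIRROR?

120

Letter multiplicities in MIRROR: I×1, M×1, O×1, R×3.
The number of distinct arrangements is 6!/(3!) = 720/6 = 120.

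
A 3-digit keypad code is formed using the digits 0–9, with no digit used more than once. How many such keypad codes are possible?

With no repetition, fill the 3 digits in order: 10 choices, then 9, down to 8.
That product is 10 × 9 × 8 = 720.

720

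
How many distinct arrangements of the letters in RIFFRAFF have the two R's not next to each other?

630

There are 8!/(4!·2!) = 840 arrangements of RIFFRAFF in total.
If the two R's are adjacent, glue them into one block, leaving 7 items to arrange: (7)!/(4!) = 210 ways.
Subtracting, 840 − 210 = 630 arrangements keep the R's apart.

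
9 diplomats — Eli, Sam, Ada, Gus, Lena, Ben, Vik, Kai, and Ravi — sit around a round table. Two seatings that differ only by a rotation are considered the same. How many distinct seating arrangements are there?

40320

Fix one person's seat to break rotational symmetry; the remaining 8 people can be arranged in (8)! = 40320 ways.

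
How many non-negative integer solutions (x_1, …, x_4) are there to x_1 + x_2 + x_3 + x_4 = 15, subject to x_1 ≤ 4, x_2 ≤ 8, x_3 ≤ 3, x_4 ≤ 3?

Ignoring the caps, the number of non-negative solutions to x_1+…+x_4 = 15 is C(18,3) = 816.
Subtract solutions that violate a single cap (substitute x_i' = x_i − (cap_i+1)): x_1 ≥ 5 gives C(13,3) = 286; x_2 ≥ 9 gives C(9,3) = 84; x_3 ≥ 4 gives C(14,3) = 364; x_4 ≥ 4 gives C(14,3) = 364. Together 1098.
Add back pairs where two caps are both exceeded: 4 + 84 + 84 + 10 + 10 + 120 = 312.
Subtract triples: 0 + 0 + 10 + 0 = 10.
By inclusion–exclusion the count is 816 − 1098 + 312 − 10 = 20.

20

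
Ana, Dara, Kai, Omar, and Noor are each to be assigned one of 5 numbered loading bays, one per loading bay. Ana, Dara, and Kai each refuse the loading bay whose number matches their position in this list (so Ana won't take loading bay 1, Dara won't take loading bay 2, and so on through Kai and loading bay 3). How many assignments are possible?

64

Let Aᵢ (for i ∈ {1, 2, 3}) be the placements that put person i in their forbidden loading bay. Any j of these fix j positions, leaving (5−j)! ways to fill the rest, and there are C(3,j) ways to pick which j.
By inclusion–exclusion, the number of valid placements is Σ_{j=0}^{3} (−1)^j C(3,j)·(5−j)!.
Computing: 120 − 72 + 18 − 2 = 64.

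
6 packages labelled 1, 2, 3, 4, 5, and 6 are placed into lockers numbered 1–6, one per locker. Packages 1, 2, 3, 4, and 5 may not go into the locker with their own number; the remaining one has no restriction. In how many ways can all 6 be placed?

Let Aᵢ (for 1 ≤ i ≤ 5) be the placements that put package i in its forbidden locker. Any j of these fix j positions, leaving (6−j)! ways to fill the rest, and there are C(5,j) ways to pick which j.
By inclusion–exclusion, the number of valid placements is Σ_{j=0}^{5} (−1)^j C(5,j)·(6−j)!.
Computing: 720 − 600 + 240 − 60 + 10 − 1 = 309.

309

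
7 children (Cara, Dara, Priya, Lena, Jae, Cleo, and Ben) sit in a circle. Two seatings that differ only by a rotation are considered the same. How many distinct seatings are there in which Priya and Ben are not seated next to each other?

All circular seatings of 7 people number (6)! = 720.
Those with Priya next to Ben: fuse the pair into one unit and seat 6 units around a circle — 2·(5)! = 240.
Subtracting, 720 − 240 = 480.

480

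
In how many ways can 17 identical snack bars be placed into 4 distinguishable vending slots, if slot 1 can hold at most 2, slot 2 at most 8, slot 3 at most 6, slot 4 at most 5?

31

Ignoring the caps, the number of non-negative solutions to x_1+…+x_4 = 17 is C(20,3) = 1140.
Subtract solutions that violate a single cap (substitute x_i' = x_i − (cap_i+1)): x_1 ≥ 3 gives C(17,3) = 680; x_2 ≥ 9 gives C(11,3) = 165; x_3 ≥ 7 gives C(13,3) = 286; x_4 ≥ 6 gives C(14,3) = 364. Together 1495.
Add back pairs where two caps are both exceeded: 56 + 120 + 165 + 4 + 10 + 35 = 390.
Subtract triples: 0 + 0 + 4 + 0 = 4.
By inclusion–exclusion the count is 1140 − 1495 + 390 − 4 = 31.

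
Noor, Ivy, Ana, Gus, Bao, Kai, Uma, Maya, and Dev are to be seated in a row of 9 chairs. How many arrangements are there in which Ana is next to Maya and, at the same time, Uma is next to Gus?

Treat {Ana,Maya} as one block (2 orders) and {Uma,Gus} as another (2 orders).
That leaves 7 units to arrange: 2 × 2 × 7! = 4 × 5040 = 20160.

20160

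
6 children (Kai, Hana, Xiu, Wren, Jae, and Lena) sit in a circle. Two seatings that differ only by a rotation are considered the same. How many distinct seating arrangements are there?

120

Around a circle, 6 distinct people have 6!/6 = (5)! = 120 rotationally distinct seatings.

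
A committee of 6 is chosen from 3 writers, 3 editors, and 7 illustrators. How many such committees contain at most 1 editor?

Split by how many editors are chosen (0 through 1).
Sum: C(3,0)·C(10,6) + C(3,1)·C(10,5) = 210 + 756 = 966.

966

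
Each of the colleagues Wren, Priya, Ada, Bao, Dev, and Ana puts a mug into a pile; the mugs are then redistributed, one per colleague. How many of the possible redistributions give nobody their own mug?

Let Aᵢ be the assignments in which colleague i gets their own mug. We want the size of the complement of A₁∪…∪A_6.
By inclusion–exclusion this is Σ_{j=0}^{6} (−1)^j C(6,j)·(6−j)!.
Computing: 720 − 720 + 360 − 120 + 30 − 6 + 1 = 265.

265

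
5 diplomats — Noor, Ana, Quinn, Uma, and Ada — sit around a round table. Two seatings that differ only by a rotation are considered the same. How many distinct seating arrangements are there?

24

Around a circle, 5 distinct people have 5!/5 = (4)! = 24 rotationally distinct seatings.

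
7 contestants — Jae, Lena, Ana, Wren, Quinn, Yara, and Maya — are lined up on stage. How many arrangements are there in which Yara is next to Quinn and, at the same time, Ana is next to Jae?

Treat {Yara,Quinn} as one block (2 orders) and {Ana,Jae} as another (2 orders).
That leaves 5 units to arrange: 2 × 2 × 5! = 4 × 120 = 480.

480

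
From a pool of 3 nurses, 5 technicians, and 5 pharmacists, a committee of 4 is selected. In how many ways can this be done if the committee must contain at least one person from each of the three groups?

With no constraint there are C(13,4) = 715 possible selections.
Selections missing a whole group: no nurses → C(10,4) = 210; no technicians → C(8,4) = 70; no pharmacists → C(8,4) = 70.
Add back selections omitting two groups (i.e. drawn from a single group): C(3,4) + C(5,4) + C(5,4) = 10.
By inclusion–exclusion: 715 − 350 + 10 = 375.

375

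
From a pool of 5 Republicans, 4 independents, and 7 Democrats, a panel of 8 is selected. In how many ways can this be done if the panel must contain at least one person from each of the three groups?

12201

Unrestricted: C(16,8) = 12870 ways to pick any 8 of the 16.
Subtract selections that omit an entire group: no Republicans → C(11,8) = 165; no independents → C(12,8) = 495; no Democrats → C(9,8) = 9.
Add back selections omitting two groups (i.e. drawn from a single group): C(5,8) + C(4,8) + C(7,8) = 0.
By inclusion–exclusion: 12870 − 669 + 0 = 12201.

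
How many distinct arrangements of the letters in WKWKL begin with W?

12

With the first slot taken by W, it remains to arrange the other 4 letters (KWKL).
Those 4 letters have K appearing twice, giving (4)!/(2!) = 12.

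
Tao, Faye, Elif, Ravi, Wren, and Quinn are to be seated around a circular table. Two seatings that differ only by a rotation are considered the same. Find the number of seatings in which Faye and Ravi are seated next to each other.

Glue Faye and Ravi into a block (2 internal orders). Seating 5 units around a circle gives (4)! arrangements.
So 2 × (4)! = 2 × 24 = 48.

48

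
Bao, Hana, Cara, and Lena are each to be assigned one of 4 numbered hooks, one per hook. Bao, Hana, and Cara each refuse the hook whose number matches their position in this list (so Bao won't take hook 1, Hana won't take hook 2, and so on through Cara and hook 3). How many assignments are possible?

Let Aᵢ (for i ∈ {1, 2, 3}) be the placements that put person i in their forbidden hook. Any j of these fix j positions, leaving (4−j)! ways to fill the rest, and there are C(3,j) ways to pick which j.
By inclusion–exclusion, the number of valid placements is Σ_{j=0}^{3} (−1)^j C(3,j)·(4−j)!.
Computing: 24 − 18 + 6 − 1 = 11.

11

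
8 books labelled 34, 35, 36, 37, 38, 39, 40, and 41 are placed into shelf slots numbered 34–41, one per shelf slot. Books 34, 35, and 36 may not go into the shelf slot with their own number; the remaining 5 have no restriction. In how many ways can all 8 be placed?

27240

Let Aᵢ (for i ∈ {34, 35, 36}) be the placements that put book i in its forbidden shelf slot. Any j of these fix j positions, leaving (8−j)! ways to fill the rest, and there are C(3,j) ways to pick which j.
By inclusion–exclusion, the number of valid placements is Σ_{j=0}^{3} (−1)^j C(3,j)·(8−j)!.
Computing: 40320 − 15120 + 2160 − 120 = 27240.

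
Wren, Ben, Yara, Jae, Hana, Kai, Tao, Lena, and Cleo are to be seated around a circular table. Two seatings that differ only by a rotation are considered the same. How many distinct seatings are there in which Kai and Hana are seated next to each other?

10080

Glue Kai and Hana into a block (2 internal orders). Seating 8 units around a circle gives (7)! arrangements.
So 2 × (7)! = 2 × 5040 = 10080.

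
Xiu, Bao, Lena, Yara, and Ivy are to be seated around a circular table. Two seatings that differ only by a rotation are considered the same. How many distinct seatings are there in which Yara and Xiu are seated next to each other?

Glue Yara and Xiu into a block (2 internal orders). Seating 4 units around a circle gives (3)! arrangements.
So 2 × (3)! = 2 × 6 = 12.

12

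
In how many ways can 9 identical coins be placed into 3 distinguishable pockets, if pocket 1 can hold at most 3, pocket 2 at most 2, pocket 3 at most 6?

6

Without the upper bounds there are C(11,2) = 55 ways to split 9 among 3 pockets.
Subtract solutions that violate a single cap (substitute x_i' = x_i − (cap_i+1)): x_1 ≥ 4 gives C(7,2) = 21; x_2 ≥ 3 gives C(8,2) = 28; x_3 ≥ 7 gives C(4,2) = 6. Together 55.
Add back pairs where two caps are both exceeded: 6 + 0 + 0 = 6.
By inclusion–exclusion the count is 55 − 55 + 6 = 6.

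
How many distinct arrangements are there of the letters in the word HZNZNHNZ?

560

The 8 letters of HZNZNHNZ have repeats: H appearing twice, N appearing 3 times, and Z appearing 3 times.
The number of distinct arrangements is 8!/(3!·3!·2!) = 40320/72 = 560.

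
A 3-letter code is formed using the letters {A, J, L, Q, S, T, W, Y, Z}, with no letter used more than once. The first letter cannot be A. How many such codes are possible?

448

The first letter has 9−1 = 8 choices (anything except A).
The remaining 2 letters are filled from the other 8 symbols without repetition: 8 × 7 = 56.
Total: 8 × 56 = 448.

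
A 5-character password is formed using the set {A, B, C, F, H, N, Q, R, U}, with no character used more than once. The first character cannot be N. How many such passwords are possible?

13440

The first character has 9−1 = 8 choices (anything except N).
The remaining 4 characters are filled from the other 8 symbols without repetition: 8 × 7 × 6 × 5 = 1680.
Total: 8 × 1680 = 13440.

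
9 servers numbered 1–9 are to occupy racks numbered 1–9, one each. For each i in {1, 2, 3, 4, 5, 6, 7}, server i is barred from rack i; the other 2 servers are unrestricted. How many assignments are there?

165016

Let Aᵢ (for 1 ≤ i ≤ 7) be the placements that put server i in its forbidden rack. Any j of these fix j positions, leaving (9−j)! ways to fill the rest, and there are C(7,j) ways to pick which j.
By inclusion–exclusion, the number of valid placements is Σ_{j=0}^{7} (−1)^j C(7,j)·(9−j)!.
Computing: 362880 − 282240 + 105840 − 25200 + 4200 − 504 + 42 − 2 = 165016.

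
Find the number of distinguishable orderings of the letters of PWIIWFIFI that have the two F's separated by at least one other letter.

2940

There are 9!/(4!·2!·2!) = 3780 arrangements of PWIIWFIFI in total.
If the two F's are adjacent, glue them into one block, leaving 8 items to arrange: (8)!/(4!·2!) = 840 ways.
Hence 3780 − 840 = 2940.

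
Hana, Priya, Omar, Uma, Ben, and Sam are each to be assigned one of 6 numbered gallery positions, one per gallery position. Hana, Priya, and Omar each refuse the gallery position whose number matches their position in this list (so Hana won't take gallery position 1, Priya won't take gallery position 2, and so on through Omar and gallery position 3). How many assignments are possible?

Let Aᵢ (for i ∈ {1, 2, 3}) be the placements that put person i in their forbidden gallery position. Any j of these fix j positions, leaving (6−j)! ways to fill the rest, and there are C(3,j) ways to pick which j.
By inclusion–exclusion, the number of valid placements is Σ_{j=0}^{3} (−1)^j C(3,j)·(6−j)!.
Computing: 720 − 360 + 72 − 6 = 426.

426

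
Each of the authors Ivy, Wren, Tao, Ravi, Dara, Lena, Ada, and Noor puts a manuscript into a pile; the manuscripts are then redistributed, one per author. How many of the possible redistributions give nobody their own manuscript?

Let Aᵢ be the assignments in which author i gets their own manuscript. We want the size of the complement of A₁∪…∪A_8.
By inclusion–exclusion this is Σ_{j=0}^{8} (−1)^j C(8,j)·(8−j)!.
Computing: 40320 − 40320 + 20160 − 6720 + 1680 − 336 + 56 − 8 + 1 = 14833.

14833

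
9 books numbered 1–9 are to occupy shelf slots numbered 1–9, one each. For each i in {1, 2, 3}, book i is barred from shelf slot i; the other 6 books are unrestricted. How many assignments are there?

256320

Let Aᵢ (for i ∈ {1, 2, 3}) be the placements that put book i in its forbidden shelf slot. Any j of these fix j positions, leaving (9−j)! ways to fill the rest, and there are C(3,j) ways to pick which j.
By inclusion–exclusion, the number of valid placements is Σ_{j=0}^{3} (−1)^j C(3,j)·(9−j)!.
Computing: 362880 − 120960 + 15120 − 720 = 256320.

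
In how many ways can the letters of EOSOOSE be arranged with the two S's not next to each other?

Total arrangements of EOSOOSE: 7!/(3!·2!·2!) = 210.
If the two S's are adjacent, glue them into one block, leaving 6 items to arrange: (6)!/(3!·2!) = 60 ways.
Hence 210 − 60 = 150.

150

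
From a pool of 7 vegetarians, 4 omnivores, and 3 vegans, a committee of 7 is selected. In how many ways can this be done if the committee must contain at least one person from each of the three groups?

Total 7-person selections from all 14: C(14,7) = 3432.
Subtract selections that omit an entire group: no vegetarians → C(7,7) = 1; no omnivores → C(10,7) = 120; no vegans → C(11,7) = 330.
Add back selections omitting two groups (i.e. drawn from a single group): C(7,7) + C(4,7) + C(3,7) = 1.
By inclusion–exclusion: 3432 − 451 + 1 = 2982.

2982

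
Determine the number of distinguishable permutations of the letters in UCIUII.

The 6 letters of UCIUII have repeats: I appearing 3 times and U appearing twice.
So there are 6! / (3!·2!) = 60 distinguishable arrangements.

60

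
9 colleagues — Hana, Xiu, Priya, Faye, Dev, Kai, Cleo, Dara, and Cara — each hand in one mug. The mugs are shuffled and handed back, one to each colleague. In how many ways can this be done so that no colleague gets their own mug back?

133496

Let Aᵢ be the assignments in which colleague i gets their own mug. We want the size of the complement of A₁∪…∪A_9.
By inclusion–exclusion this is Σ_{j=0}^{9} (−1)^j C(9,j)·(9−j)!.
Computing: 362880 − 362880 + 181440 − 60480 + 15120 − 3024 + 504 − 72 + 9 − 1 = 133496.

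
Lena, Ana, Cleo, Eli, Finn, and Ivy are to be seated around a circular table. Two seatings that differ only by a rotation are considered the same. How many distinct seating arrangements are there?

Around a circle, 6 distinct people have 6!/6 = (5)! = 120 rotationally distinct seatings.

120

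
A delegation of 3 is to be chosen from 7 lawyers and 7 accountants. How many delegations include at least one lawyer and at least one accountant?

294

With no constraint there are C(14,3) = 364 possible selections.
Selections missing a whole group: no lawyers → C(7,3) = 35; no accountants → C(7,3) = 35.
Both groups omitted at once is impossible, so 364 − 70 = 294.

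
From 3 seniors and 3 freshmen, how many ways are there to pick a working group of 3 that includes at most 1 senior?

Split by how many seniors are chosen (0 through 1).
Sum: C(3,0)·C(3,3) + C(3,1)·C(3,2) = 1 + 9 = 10.

10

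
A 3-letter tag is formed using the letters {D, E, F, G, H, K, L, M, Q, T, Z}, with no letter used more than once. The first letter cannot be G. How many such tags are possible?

The first letter has 11−1 = 10 choices (anything except G).
The remaining 2 letters are filled from the other 10 symbols without repetition: 10 × 9 = 90.
Total: 10 × 90 = 900.

900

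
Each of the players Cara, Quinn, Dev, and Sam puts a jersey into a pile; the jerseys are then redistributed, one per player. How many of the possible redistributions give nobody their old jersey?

9

Let Aᵢ be the assignments in which player i gets their old jersey. We want the size of the complement of A₁∪…∪A_4.
By inclusion–exclusion this is Σ_{j=0}^{4} (−1)^j C(4,j)·(4−j)!.
Computing: 24 − 24 + 12 − 4 + 1 = 9.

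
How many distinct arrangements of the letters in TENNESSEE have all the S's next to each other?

840

Treat the 2 copies of S as a single block. The multiset to arrange is then {SS, E, E, E, E, N, N, T}, 8 items in all.
That gives (8)!/(4!·2!) = 840 arrangements.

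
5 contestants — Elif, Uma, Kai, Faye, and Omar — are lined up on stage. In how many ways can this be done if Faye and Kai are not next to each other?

Of the 5! = 120 arrangements, those with Faye and Kai adjacent number 2 × 4! = 48 (treat the pair as a block with 2 internal orders).
So 120 − 48 = 72 arrangements keep them apart.

72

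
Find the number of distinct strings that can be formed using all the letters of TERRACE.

1260

The 7 letters of TERRACE have repeats: E appearing twice and R appearing twice.
So there are 7! / (2!·2!) = 1260 distinguishable arrangements.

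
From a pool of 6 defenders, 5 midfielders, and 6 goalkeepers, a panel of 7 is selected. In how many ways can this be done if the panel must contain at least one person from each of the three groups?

17996

Unrestricted: C(17,7) = 19448 ways to pick any 7 of the 17.
Subtract selections that omit an entire group: no defenders → C(11,7) = 330; no midfielders → C(12,7) = 792; no goalkeepers → C(11,7) = 330.
Add back selections omitting two groups (i.e. drawn from a single group): C(6,7) + C(5,7) + C(6,7) = 0.
By inclusion–exclusion: 19448 − 1452 + 0 = 17996.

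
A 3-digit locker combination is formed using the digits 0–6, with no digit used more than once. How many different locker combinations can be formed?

210

Choose and order 3 of the 7 symbols: the first digit has 7 options, the next 6, then 5.
That product is 7 × 6 × 5 = 210.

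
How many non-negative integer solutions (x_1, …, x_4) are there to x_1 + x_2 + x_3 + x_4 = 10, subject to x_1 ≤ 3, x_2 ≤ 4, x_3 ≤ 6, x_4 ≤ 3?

60

Ignoring the caps, the number of non-negative solutions to x_1+…+x_4 = 10 is C(13,3) = 286.
Subtract solutions that violate a single cap (substitute x_i' = x_i − (cap_i+1)): x_1 ≥ 4 gives C(9,3) = 84; x_2 ≥ 5 gives C(8,3) = 56; x_3 ≥ 7 gives C(6,3) = 20; x_4 ≥ 4 gives C(9,3) = 84. Together 244.
Add back pairs where two caps are both exceeded: 4 + 0 + 10 + 0 + 4 + 0 = 18.
By inclusion–exclusion the count is 286 − 244 + 18 = 60.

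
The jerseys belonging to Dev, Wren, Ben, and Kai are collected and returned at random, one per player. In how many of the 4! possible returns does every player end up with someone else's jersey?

9

This is the derangement count D_4: permutations of 4 items with no fixed point.
By inclusion–exclusion this is Σ_{j=0}^{4} (−1)^j C(4,j)·(4−j)!.
Computing: 24 − 24 + 12 − 4 + 1 = 9.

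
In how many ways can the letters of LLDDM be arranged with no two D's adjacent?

Total arrangements of LLDDM: 5!/(2!·2!) = 30.
Arrangements with the D's together: treat DD as one letter, giving (4)!/(2!) = 12.
Subtracting, 30 − 12 = 18 arrangements keep the D's apart.

18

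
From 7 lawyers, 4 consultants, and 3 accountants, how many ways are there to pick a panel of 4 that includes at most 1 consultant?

Split by how many consultants are chosen (0 through 1).
Sum: C(4,0)·C(10,4) + C(4,1)·C(10,3) = 210 + 480 = 690.

690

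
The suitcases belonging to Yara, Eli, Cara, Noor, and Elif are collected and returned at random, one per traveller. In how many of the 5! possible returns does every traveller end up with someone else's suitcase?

44

Let Aᵢ be the assignments in which traveller i gets their own suitcase. We want the size of the complement of A₁∪…∪A_5.
By inclusion–exclusion this is Σ_{j=0}^{5} (−1)^j C(5,j)·(5−j)!.
Computing: 120 − 120 + 60 − 20 + 5 − 1 = 44.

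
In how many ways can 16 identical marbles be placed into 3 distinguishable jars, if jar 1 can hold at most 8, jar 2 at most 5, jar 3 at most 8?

21

By stars and bars, unrestricted non-negative solutions to x_1+…+x_3 = 16 number C(16+2,2) = 153.
Subtract solutions that violate a single cap (substitute x_i' = x_i − (cap_i+1)): x_1 ≥ 9 gives C(9,2) = 36; x_2 ≥ 6 gives C(12,2) = 66; x_3 ≥ 9 gives C(9,2) = 36. Together 138.
Add back pairs where two caps are both exceeded: 3 + 0 + 3 = 6.
By inclusion–exclusion the count is 153 − 138 + 6 = 21.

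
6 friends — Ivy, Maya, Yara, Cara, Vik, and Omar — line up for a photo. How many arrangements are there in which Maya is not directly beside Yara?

Of the 6! = 720 arrangements, those with Maya and Yara adjacent number 2 × 5! = 240 (treat the pair as a block with 2 internal orders).
Complementary counting: 720 − 240 = 480.

480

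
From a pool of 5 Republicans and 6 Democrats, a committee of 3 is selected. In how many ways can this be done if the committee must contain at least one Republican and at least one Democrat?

135

Total 3-person selections from all 11: C(11,3) = 165.
Selections missing a whole group: no Republicans → C(6,3) = 20; no Democrats → C(5,3) = 10.
Both groups omitted at once is impossible, so 165 − 30 = 135.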